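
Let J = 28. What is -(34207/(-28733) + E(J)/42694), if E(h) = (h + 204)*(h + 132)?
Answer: 196932349/613363351 ≈ 0.32107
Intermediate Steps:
E(h) = (132 + h)*(204 + h) (E(h) = (204 + h)*(132 + h) = (132 + h)*(204 + h))
-(34207/(-28733) + E(J)/42694) = -(34207/(-28733) + (26928 + 28² + 336*28)/42694) = -(34207*(-1/28733) + (26928 + 784 + 9408)*(1/42694)) = -(-34207/28733 + 37120*(1/42694)) = -(-34207/28733 + 18560/21347) = -1*(-196932349/613363351) = 196932349/613363351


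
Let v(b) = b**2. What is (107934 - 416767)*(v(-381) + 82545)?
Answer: -70323127098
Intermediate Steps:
(107934 - 416767)*(v(-381) + 82545) = (107934 - 416767)*((-381)**2 + 82545) = -308833*(145161 + 82545) = -308833*227706 = -70323127098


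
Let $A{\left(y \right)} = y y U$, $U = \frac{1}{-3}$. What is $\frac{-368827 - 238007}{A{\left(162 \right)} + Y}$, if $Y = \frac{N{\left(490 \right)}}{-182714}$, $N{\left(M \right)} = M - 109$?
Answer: $\frac{36959022492}{532794151} \approx 69.368$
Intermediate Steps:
$U = - \frac{1}{3} \approx -0.33333$
$N{\left(M \right)} = -109 + M$ ($N{\left(M \right)} = M - 109 = -109 + M$)
$Y = - \frac{381}{182714}$ ($Y = \frac{-109 + 490}{-182714} = 381 \left(- \frac{1}{182714}\right) = - \frac{381}{182714} \approx -0.0020852$)
$A{\left(y \right)} = - \frac{y^{2}}{3}$ ($A{\left(y \right)} = y y \left(- \frac{1}{3}\right) = y^{2} \left(- \frac{1}{3}\right) = - \frac{y^{2}}{3}$)
$\frac{-368827 - 238007}{A{\left(162 \right)} + Y} = \frac{-368827 - 238007}{- \frac{162^{2}}{3} - \frac{381}{182714}} = - \frac{606834}{\left(- \frac{1}{3}\right) 26244 - \frac{381}{182714}} = - \frac{606834}{-8748 - \frac{381}{182714}} = - \frac{606834}{- \frac{1598382453}{182714}} = \left(-606834\right) \left(- \frac{182714}{1598382453}\right) = \frac{36959022492}{532794151}$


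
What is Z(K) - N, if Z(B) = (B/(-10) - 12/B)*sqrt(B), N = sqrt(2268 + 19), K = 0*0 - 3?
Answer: -sqrt(2287) + 43*I*sqrt(3)/10 ≈ -47.823 + 7.4478*I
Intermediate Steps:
K = -3 (K = 0 - 3 = -3)
N = sqrt(2287) ≈ 47.823
Z(B) = sqrt(B)*(-12/B - B/10) (Z(B) = (B*(-1/10) - 12/B)*sqrt(B) = (-B/10 - 12/B)*sqrt(B) = (-12/B - B/10)*sqrt(B) = sqrt(B)*(-12/B - B/10))
Z(K) - N = (-120 - 1*(-3)**2)/(10*sqrt(-3)) - sqrt(2287) = (-I*sqrt(3)/3)*(-120 - 1*9)/10 - sqrt(2287) = (-I*sqrt(3)/3)*(-120 - 9)/10 - sqrt(2287) = (1/10)*(-I*sqrt(3)/3)*(-129) - sqrt(2287) = 43*I*sqrt(3)/10 - sqrt(2287) = -sqrt(2287) + 43*I*sqrt(3)/10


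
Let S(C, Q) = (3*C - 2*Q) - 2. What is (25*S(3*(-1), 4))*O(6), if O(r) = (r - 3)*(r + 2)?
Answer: -11400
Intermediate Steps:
S(C, Q) = -2 - 2*Q + 3*C (S(C, Q) = (-2*Q + 3*C) - 2 = -2 - 2*Q + 3*C)
O(r) = (-3 + r)*(2 + r)
(25*S(3*(-1), 4))*O(6) = (25*(-2 - 2*4 + 3*(3*(-1))))*(-6 + 6² - 1*6) = (25*(-2 - 8 + 3*(-3)))*(-6 + 36 - 6) = (25*(-2 - 8 - 9))*24 = (25*(-19))*24 = -475*24 = -11400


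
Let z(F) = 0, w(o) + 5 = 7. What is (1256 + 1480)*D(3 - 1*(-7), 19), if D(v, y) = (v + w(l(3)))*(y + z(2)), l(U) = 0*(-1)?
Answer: 623808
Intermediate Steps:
l(U) = 0
w(o) = 2 (w(o) = -5 + 7 = 2)
D(v, y) = y*(2 + v) (D(v, y) = (v + 2)*(y + 0) = (2 + v)*y = y*(2 + v))
(1256 + 1480)*D(3 - 1*(-7), 19) = (1256 + 1480)*(19*(2 + (3 - 1*(-7)))) = 2736*(19*(2 + (3 + 7))) = 2736*(19*(2 + 10)) = 2736*(19*12) = 2736*228 = 623808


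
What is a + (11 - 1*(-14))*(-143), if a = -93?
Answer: -3668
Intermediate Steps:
a + (11 - 1*(-14))*(-143) = -93 + (11 - 1*(-14))*(-143) = -93 + (11 + 14)*(-143) = -93 + 25*(-143) = -93 - 3575 = -3668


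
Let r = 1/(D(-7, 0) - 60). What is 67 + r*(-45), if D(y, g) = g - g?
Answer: 271/4 ≈ 67.750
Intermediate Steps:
D(y, g) = 0
r = -1/60 (r = 1/(0 - 60) = 1/(-60) = -1/60 ≈ -0.016667)
67 + r*(-45) = 67 - 1/60*(-45) = 67 + ¾ = 271/4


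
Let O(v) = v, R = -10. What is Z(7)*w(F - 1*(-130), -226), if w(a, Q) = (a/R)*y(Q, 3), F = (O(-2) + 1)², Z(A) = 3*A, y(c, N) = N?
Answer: -8253/10 ≈ -825.30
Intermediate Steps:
F = 1 (F = (-2 + 1)² = (-1)² = 1)
w(a, Q) = -3*a/10 (w(a, Q) = (a/(-10))*3 = (a*(-⅒))*3 = -a/10*3 = -3*a/10)
Z(7)*w(F - 1*(-130), -226) = (3*7)*(-3*(1 - 1*(-130))/10) = 21*(-3*(1 + 130)/10) = 21*(-3/10*131) = 21*(-393/10) = -8253/10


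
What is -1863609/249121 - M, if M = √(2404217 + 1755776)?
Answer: -1863609/249121 - √4159993 ≈ -2047.1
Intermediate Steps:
M = √4159993 ≈ 2039.6
-1863609/249121 - M = -1863609/249121 - √4159993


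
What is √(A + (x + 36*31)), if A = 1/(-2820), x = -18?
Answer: 7*√44549655/1410 ≈ 33.136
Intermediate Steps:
A = -1/2820 ≈ -0.00035461
√(A + (x + 36*31)) = √(-1/2820 + (-18 + 36*31)) = √(-1/2820 + (-18 + 1116)) = √(-1/2820 + 1098) = √(3096359/2820) = 7*√44549655/1410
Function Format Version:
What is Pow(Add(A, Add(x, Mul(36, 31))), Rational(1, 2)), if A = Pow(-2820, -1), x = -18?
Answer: Mul(Rational(7, 1410), Pow(44549655, Rational(1, 2))) ≈ 33.136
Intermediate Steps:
A = Rational(-1, 2820) ≈ -0.00035461
Pow(Add(A, Add(x, Mul(36, 31))), Rational(1, 2)) = Pow(Add(Rational(-1, 2820), Add(-18, Mul(36, 31))), Rational(1, 2)) = Pow(Add(Rational(-1, 2820), Add(-18, 1116)), Rational(1, 2)) = Pow(Add(Rational(-1, 2820), 1098), Rational(1, 2)) = Pow(Rational(3096359, 2820), Rational(1, 2)) = Mul(Rational(7, 1410), Pow(44549655, Rational(1, 2)))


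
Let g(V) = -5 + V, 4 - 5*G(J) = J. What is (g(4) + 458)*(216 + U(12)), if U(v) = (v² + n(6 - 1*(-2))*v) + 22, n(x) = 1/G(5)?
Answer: 147154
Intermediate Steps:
G(J) = ⅘ - J/5
n(x) = -5 (n(x) = 1/(⅘ - ⅕*5) = 1/(⅘ - 1) = 1/(-⅕) = -5)
U(v) = 22 + v² - 5*v (U(v) = (v² - 5*v) + 22 = 22 + v² - 5*v)
(g(4) + 458)*(216 + U(12)) = ((-5 + 4) + 458)*(216 + (22 + 12² - 5*12)) = (-1 + 458)*(216 + (22 + 144 - 60)) = 457*(216 + 106) = 457*322 = 147154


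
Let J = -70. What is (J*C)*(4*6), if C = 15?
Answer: -25200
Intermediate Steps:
(J*C)*(4*6) = (-70*15)*(4*6) = -1050*24 = -25200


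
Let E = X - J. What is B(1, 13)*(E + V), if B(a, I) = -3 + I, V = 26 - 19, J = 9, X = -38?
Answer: -400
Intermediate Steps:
V = 7
E = -47 (E = -38 - 1*9 = -38 - 9 = -47)
B(1, 13)*(E + V) = (-3 + 13)*(-47 + 7) = 10*(-40) = -400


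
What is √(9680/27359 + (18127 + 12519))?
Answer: √22939251878246/27359 ≈ 175.06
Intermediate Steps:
√(9680/27359 + (18127 + 12519)) = √(9680*(1/27359) + 30646) = √(9680/27359 + 30646) = √(838453594/27359) = √22939251878246/27359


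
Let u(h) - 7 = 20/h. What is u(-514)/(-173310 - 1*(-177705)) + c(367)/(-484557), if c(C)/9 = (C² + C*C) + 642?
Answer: -914685963409/182438133285 ≈ -5.0137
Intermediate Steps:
u(h) = 7 + 20/h
c(C) = 5778 + 18*C² (c(C) = 9*((C² + C*C) + 642) = 9*((C² + C²) + 642) = 9*(2*C² + 642) = 9*(642 + 2*C²) = 5778 + 18*C²)
u(-514)/(-173310 - 1*(-177705)) + c(367)/(-484557) = (7 + 20/(-514))/(-173310 - 1*(-177705)) + (5778 + 18*367²)/(-484557) = (7 + 20*(-1/514))/(-173310 + 177705) + (5778 + 18*134689)*(-1/484557) = (7 - 10/257)/4395 + (5778 + 2424402)*(-1/484557) = (1789/257)*(1/4395) + 2430180*(-1/484557) = 1789/1129515 - 810060/161519 = -914685963409/182438133285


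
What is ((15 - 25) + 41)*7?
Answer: 217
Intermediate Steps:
((15 - 25) + 41)*7 = (-10 + 41)*7 = 31*7 = 217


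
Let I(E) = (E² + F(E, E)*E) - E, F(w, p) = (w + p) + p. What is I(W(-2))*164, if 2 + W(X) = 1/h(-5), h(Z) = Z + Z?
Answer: 80934/25 ≈ 3237.4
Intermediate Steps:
h(Z) = 2*Z
F(w, p) = w + 2*p (F(w, p) = (p + w) + p = w + 2*p)
W(X) = -21/10 (W(X) = -2 + 1/(2*(-5)) = -2 + 1/(-10) = -2 + 1*(-⅒) = -2 - ⅒ = -21/10)
I(E) = -E + 4*E² (I(E) = (E² + (E + 2*E)*E) - E = (E² + (3*E)*E) - E = (E² + 3*E²) - E = 4*E² - E = -E + 4*E²)
I(W(-2))*164 = -21*(-1 + 4*(-21/10))/10*164 = -21*(-1 - 42/5)/10*164 = -21/10*(-47/5)*164 = (987/50)*164 = 80934/25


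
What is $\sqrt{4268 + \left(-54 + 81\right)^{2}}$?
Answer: $\sqrt{4997} \approx 70.689$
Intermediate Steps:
$\sqrt{4268 + \left(-54 + 81\right)^{2}} = \sqrt{4268 + 27^{2}} = \sqrt{4268 + 729} = \sqrt{4997}$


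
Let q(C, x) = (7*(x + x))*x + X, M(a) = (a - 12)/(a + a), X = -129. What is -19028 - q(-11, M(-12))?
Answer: -18913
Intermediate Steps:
M(a) = (-12 + a)/(2*a) (M(a) = (-12 + a)/((2*a)) = (-12 + a)*(1/(2*a)) = (-12 + a)/(2*a))
q(C, x) = -129 + 14*x**2 (q(C, x) = (7*(x + x))*x - 129 = (7*(2*x))*x - 129 = (14*x)*x - 129 = 14*x**2 - 129 = -129 + 14*x**2)
-19028 - q(-11, M(-12)) = -19028 - (-129 + 14*((1/2)*(-12 - 12)/(-12))**2) = -19028 - (-129 + 14*((1/2)*(-1/12)*(-24))**2) = -19028 - (-129 + 14*1**2) = -19028 - (-129 + 14*1) = -19028 - (-129 + 14) = -19028 - 1*(-115) = -19028 + 115 = -18913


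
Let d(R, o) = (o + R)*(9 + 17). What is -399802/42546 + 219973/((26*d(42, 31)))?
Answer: -398863763/80752308 ≈ -4.9393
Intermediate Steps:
d(R, o) = 26*R + 26*o (d(R, o) = (R + o)*26 = 26*R + 26*o)
-399802/42546 + 219973/((26*d(42, 31))) = -399802/42546 + 219973/((26*(26*42 + 26*31))) = -399802*1/42546 + 219973/((26*(1092 + 806))) = -199901/21273 + 219973/((26*1898)) = -199901/21273 + 219973/49348 = -199901/21273 + 219973*(1/49348) = -199901/21273 + 16921/3796 = -398863763/80752308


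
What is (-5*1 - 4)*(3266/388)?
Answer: -14697/194 ≈ -75.758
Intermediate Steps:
(-5*1 - 4)*(3266/388) = (-5 - 4)*(3266*(1/388)) = -9*1633/194 = -14697/194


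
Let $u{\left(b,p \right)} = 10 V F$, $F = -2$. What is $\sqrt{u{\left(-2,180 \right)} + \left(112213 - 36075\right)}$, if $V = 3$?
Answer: $\sqrt{76078} \approx 275.82$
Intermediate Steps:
$u{\left(b,p \right)} = -60$ ($u{\left(b,p \right)} = 10 \cdot 3 \left(-2\right) = 10 \left(-6\right) = -60$)
$\sqrt{u{\left(-2,180 \right)} + \left(112213 - 36075\right)} = \sqrt{-60 + \left(112213 - 36075\right)} = \sqrt{-60 + 76138} = \sqrt{76078}$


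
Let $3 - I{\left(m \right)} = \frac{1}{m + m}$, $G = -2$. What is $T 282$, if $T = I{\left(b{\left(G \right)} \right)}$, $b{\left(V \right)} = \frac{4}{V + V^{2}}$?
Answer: $\frac{1551}{2} \approx 775.5$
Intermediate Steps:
$I{\left(m \right)} = 3 - \frac{1}{2 m}$ ($I{\left(m \right)} = 3 - \frac{1}{m + m} = 3 - \frac{1}{2 m}$)
$T = \frac{11}{4}$ ($T = 3 - \frac{1}{2 \frac{4}{\left(-2\right) \left(1 - 2\right)}} = 3 - \frac{1}{2 \cdot 4 \left(- \frac{1}{2}\right) \frac{1}{-1}} = 3 - \frac{1}{2 \cdot 4 \left(- \frac{1}{2}\right) \left(-1\right)} = 3 - \frac{1}{2 \cdot 2} = 3 - \frac{1}{4} = \frac{11}{4} \approx 2.75$)
$T 282 = \frac{11}{4} \cdot 282 = \frac{1551}{2}$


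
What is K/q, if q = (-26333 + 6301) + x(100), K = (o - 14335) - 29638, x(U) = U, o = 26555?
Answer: 2903/3322 ≈ 0.87387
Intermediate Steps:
K = -17418 (K = (26555 - 14335) - 29638 = 12220 - 29638 = -17418)
q = -19932 (q = (-26333 + 6301) + 100 = -20032 + 100 = -19932)
K/q = -17418/(-19932) = -17418*(-1/19932) = 2903/3322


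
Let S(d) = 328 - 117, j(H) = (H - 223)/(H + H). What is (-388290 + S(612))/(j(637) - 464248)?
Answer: 247206323/295725769 ≈ 0.83593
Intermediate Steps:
j(H) = (-223 + H)/(2*H) (j(H) = (-223 + H)/((2*H)) = (-223 + H)*(1/(2*H)) = (-223 + H)/(2*H))
S(d) = 211
(-388290 + S(612))/(j(637) - 464248) = (-388290 + 211)/((1/2)*(-223 + 637)/637 - 464248) = -388079/((1/2)*(1/637)*414 - 464248) = -388079/(207/637 - 464248) = -388079/(-295725769/637) = -388079*(-637/295725769) = 247206323/295725769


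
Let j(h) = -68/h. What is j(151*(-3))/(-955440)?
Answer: -17/108203580 ≈ -1.5711e-7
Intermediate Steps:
j(151*(-3))/(-955440) = -68/(151*(-3))/(-955440) = -68/(-453)*(-1/955440) = -68*(-1/453)*(-1/955440) = (68/453)*(-1/955440) = -17/108203580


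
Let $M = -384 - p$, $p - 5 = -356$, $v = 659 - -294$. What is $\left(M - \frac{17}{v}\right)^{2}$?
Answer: $\frac{990109156}{908209} \approx 1090.2$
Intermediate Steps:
$v = 953$ ($v = 659 + 294 = 953$)
$p = -351$ ($p = 5 - 356 = -351$)
$M = -33$ ($M = -384 - -351 = -384 + 351 = -33$)
$\left(M - \frac{17}{v}\right)^{2} = \left(-33 - \frac{17}{953}\right)^{2} = \left(- \frac{31466}{953}\right)^{2} = \frac{990109156}{908209}$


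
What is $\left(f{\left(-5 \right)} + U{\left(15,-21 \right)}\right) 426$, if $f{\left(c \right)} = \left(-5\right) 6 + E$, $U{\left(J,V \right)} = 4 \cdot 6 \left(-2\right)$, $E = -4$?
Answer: $-34932$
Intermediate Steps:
$U{\left(J,V \right)} = -48$ ($U{\left(J,V \right)} = 24 \left(-2\right) = -48$)
$f{\left(c \right)} = -34$ ($f{\left(c \right)} = \left(-5\right) 6 - 4 = -30 - 4 = -34$)
$\left(f{\left(-5 \right)} + U{\left(15,-21 \right)}\right) 426 = \left(-34 - 48\right) 426 = \left(-82\right) 426 = -34932$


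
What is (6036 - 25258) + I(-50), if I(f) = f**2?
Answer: -16722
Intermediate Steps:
(6036 - 25258) + I(-50) = (6036 - 25258) + (-50)**2 = -19222 + 2500 = -16722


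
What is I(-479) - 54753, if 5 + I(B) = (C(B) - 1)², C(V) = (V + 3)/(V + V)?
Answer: -12563672197/229441 ≈ -54758.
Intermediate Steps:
C(V) = (3 + V)/(2*V) (C(V) = (3 + V)/((2*V)) = (3 + V)*(1/(2*V)) = (3 + V)/(2*V))
I(B) = -5 + (-1 + (3 + B)/(2*B))² (I(B) = -5 + ((3 + B)/(2*B) - 1)² = -5 + (-1 + (3 + B)/(2*B))²)
I(-479) - 54753 = (-5 + (¼)*(-3 - 479)²/(-479)²) - 54753 = (-5 + (¼)*(1/229441)*(-482)²) - 54753 = (-5 + (¼)*(1/229441)*232324) - 54753 = (-5 + 58081/229441) - 54753 = -1089124/229441 - 54753 = -12563672197/229441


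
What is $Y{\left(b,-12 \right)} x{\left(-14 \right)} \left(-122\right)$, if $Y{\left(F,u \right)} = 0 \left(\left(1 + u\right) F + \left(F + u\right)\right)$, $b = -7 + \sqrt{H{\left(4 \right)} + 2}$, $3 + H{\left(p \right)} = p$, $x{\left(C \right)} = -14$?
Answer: $0$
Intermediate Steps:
$H{\left(p \right)} = -3 + p$
$b = -7 + \sqrt{3}$ ($b = -7 + \sqrt{\left(-3 + 4\right) + 2} = -7 + \sqrt{1 + 2} = -7 + \sqrt{3} \approx -5.268$)
$Y{\left(F,u \right)} = 0$ ($Y{\left(F,u \right)} = 0 \left(F \left(1 + u\right) + \left(F + u\right)\right) = 0 \left(F + u + F \left(1 + u\right)\right) = 0$)
$Y{\left(b,-12 \right)} x{\left(-14 \right)} \left(-122\right) = 0 \left(-14\right) \left(-122\right) = 0 \left(-122\right) = 0$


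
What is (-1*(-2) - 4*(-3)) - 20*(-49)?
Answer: 994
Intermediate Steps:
(-1*(-2) - 4*(-3)) - 20*(-49) = (2 + 12) + 980 = 14 + 980 = 994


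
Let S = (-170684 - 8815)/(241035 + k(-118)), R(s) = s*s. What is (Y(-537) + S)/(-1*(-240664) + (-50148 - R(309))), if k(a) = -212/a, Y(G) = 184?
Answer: 2606105023/1351508985985 ≈ 0.0019283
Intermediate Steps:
R(s) = s²
S = -10590441/14221171 (S = (-170684 - 8815)/(241035 - 212/(-118)) = -179499/(241035 - 212*(-1/118)) = -179499/(241035 + 106/59) = -179499/14221171/59 = -179499*59/14221171 = -10590441/14221171 ≈ -0.74470)
(Y(-537) + S)/(-1*(-240664) + (-50148 - R(309))) = (184 - 10590441/14221171)/(-1*(-240664) + (-50148 - 1*309²)) = 2606105023/(14221171*(240664 + (-50148 - 1*95481))) = 2606105023/(14221171*(240664 + (-50148 - 95481))) = 2606105023/(14221171*(240664 - 145629)) = (2606105023/14221171)/95035 = (2606105023/14221171)*(1/95035) = 2606105023/1351508985985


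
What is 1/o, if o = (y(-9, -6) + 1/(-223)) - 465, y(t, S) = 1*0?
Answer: -223/103696 ≈ -0.0021505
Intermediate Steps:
y(t, S) = 0
o = -103696/223 (o = (0 + 1/(-223)) - 465 = (0 - 1/223) - 465 = -1/223 - 465 = -103696/223 ≈ -465.00)
1/o = 1/(-103696/223) = -223/103696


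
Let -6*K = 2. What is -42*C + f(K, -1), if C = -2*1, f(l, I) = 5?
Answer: 89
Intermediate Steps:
K = -1/3 (K = -1/6*2 = -1/3 ≈ -0.33333)
C = -2
-42*C + f(K, -1) = -42*(-2) + 5 = 84 + 5 = 89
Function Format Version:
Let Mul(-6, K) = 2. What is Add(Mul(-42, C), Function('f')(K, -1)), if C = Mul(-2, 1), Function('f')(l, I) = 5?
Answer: 89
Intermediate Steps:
K = Rational(-1, 3) (K = Mul(Rational(-1, 6), 2) = Rational(-1, 3) ≈ -0.33333)
C = -2
Add(Mul(-42, C), Function('f')(K, -1)) = Add(Mul(-42, -2), 5) = Add(84, 5) = 89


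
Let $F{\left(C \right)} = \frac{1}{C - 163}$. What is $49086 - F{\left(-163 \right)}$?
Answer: $\frac{16002037}{326} \approx 49086.0$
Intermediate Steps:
$F{\left(C \right)} = \frac{1}{-163 + C}$
$49086 - F{\left(-163 \right)} = 49086 - \frac{1}{-163 - 163} = 49086 - \frac{1}{-326} = 49086 - - \frac{1}{326} = 49086 + \frac{1}{326} = \frac{16002037}{326}$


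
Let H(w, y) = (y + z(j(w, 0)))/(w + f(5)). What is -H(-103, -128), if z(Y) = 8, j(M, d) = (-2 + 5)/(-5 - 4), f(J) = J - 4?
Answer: -20/17 ≈ -1.1765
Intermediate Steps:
f(J) = -4 + J
j(M, d) = -1/3 (j(M, d) = 3/(-9) = 3*(-1/9) = -1/3)
H(w, y) = (8 + y)/(1 + w) (H(w, y) = (y + 8)/(w + (-4 + 5)) = (8 + y)/(w + 1) = (8 + y)/(1 + w))
-H(-103, -128) = -(8 - 128)/(1 - 103) = -(-120)/(-102) = -(-1)*(-120)/102 = -1*20/17 = -20/17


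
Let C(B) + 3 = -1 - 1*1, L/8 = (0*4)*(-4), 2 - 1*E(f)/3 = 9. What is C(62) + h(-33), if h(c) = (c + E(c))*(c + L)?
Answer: 1777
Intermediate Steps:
E(f) = -21 (E(f) = 6 - 3*9 = 6 - 27 = -21)
L = 0 (L = 8*((0*4)*(-4)) = 8*(0*(-4)) = 8*0 = 0)
C(B) = -5 (C(B) = -3 + (-1 - 1*1) = -3 + (-1 - 1) = -3 - 2 = -5)
h(c) = c*(-21 + c) (h(c) = (c - 21)*(c + 0) = (-21 + c)*c = c*(-21 + c))
C(62) + h(-33) = -5 - 33*(-21 - 33) = -5 - 33*(-54) = -5 + 1782 = 1777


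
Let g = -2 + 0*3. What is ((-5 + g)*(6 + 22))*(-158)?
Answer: 30968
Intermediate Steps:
g = -2 (g = -2 + 0 = -2)
((-5 + g)*(6 + 22))*(-158) = ((-5 - 2)*(6 + 22))*(-158) = -7*28*(-158) = -196*(-158) = 30968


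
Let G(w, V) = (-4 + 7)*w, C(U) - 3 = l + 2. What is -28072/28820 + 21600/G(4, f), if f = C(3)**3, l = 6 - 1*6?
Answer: 1178362/655 ≈ 1799.0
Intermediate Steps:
l = 0 (l = 6 - 6 = 0)
C(U) = 5 (C(U) = 3 + (0 + 2) = 3 + 2 = 5)
f = 125 (f = 5**3 = 125)
G(w, V) = 3*w
-28072/28820 + 21600/G(4, f) = -28072/28820 + 21600/((3*4)) = -28072*1/28820 + 21600/12 = -638/655 + 21600*(1/12) = -638/655 + 1800 = 1178362/655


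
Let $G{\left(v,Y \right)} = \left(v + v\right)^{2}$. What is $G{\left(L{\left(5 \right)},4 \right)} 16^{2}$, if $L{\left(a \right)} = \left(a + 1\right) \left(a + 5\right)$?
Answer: $3686400$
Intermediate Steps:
$L{\left(a \right)} = \left(1 + a\right) \left(5 + a\right)$
$G{\left(v,Y \right)} = 4 v^{2}$ ($G{\left(v,Y \right)} = \left(2 v\right)^{2} = 4 v^{2}$)
$G{\left(L{\left(5 \right)},4 \right)} 16^{2} = 4 \left(5 + 5^{2} + 6 \cdot 5\right)^{2} \cdot 16^{2} = 4 \left(5 + 25 + 30\right)^{2} \cdot 256 = 4 \cdot 60^{2} \cdot 256 = 4 \cdot 3600 \cdot 256 = 14400 \cdot 256 = 3686400$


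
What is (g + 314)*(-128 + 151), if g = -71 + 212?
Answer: 10465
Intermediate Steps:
g = 141
(g + 314)*(-128 + 151) = (141 + 314)*(-128 + 151) = 455*23 = 10465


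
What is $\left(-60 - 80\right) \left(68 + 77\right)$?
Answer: $-20300$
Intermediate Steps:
$\left(-60 - 80\right) \left(68 + 77\right) = \left(-60 - 80\right) 145 = \left(-140\right) 145 = -20300$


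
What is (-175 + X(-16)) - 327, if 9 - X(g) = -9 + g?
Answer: -468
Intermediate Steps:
X(g) = 18 - g (X(g) = 9 - (-9 + g) = 9 + (9 - g) = 18 - g)
(-175 + X(-16)) - 327 = (-175 + (18 - 1*(-16))) - 327 = (-175 + (18 + 16)) - 327 = (-175 + 34) - 327 = -141 - 327 = -468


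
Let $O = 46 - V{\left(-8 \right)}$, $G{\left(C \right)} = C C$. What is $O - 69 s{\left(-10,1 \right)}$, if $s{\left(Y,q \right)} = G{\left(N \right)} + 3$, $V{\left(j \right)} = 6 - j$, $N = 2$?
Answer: $-451$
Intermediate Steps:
$G{\left(C \right)} = C^{2}$
$s{\left(Y,q \right)} = 7$ ($s{\left(Y,q \right)} = 2^{2} + 3 = 4 + 3 = 7$)
$O = 32$ ($O = 46 - \left(6 - -8\right) = 46 - \left(6 + 8\right) = 46 - 14 = 32$)
$O - 69 s{\left(-10,1 \right)} = 32 - 483 = -451$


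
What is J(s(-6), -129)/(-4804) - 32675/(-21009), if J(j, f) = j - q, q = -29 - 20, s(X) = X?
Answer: 156067313/100927236 ≈ 1.5463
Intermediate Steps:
q = -49
J(j, f) = 49 + j (J(j, f) = j - 1*(-49) = j + 49 = 49 + j)
J(s(-6), -129)/(-4804) - 32675/(-21009) = (49 - 6)/(-4804) - 32675/(-21009) = 43*(-1/4804) - 32675*(-1/21009) = -43/4804 + 32675/21009 = 156067313/100927236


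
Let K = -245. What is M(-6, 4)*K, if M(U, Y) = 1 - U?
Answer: -1715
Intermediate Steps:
M(-6, 4)*K = (1 - 1*(-6))*(-245) = (1 + 6)*(-245) = 7*(-245) = -1715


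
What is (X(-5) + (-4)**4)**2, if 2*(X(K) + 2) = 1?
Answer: 259081/4 ≈ 64770.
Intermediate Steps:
X(K) = -3/2 (X(K) = -2 + (1/2)*1 = -2 + 1/2 = -3/2)
(X(-5) + (-4)**4)**2 = (-3/2 + (-4)**4)**2 = (-3/2 + 256)**2 = (509/2)**2 = 259081/4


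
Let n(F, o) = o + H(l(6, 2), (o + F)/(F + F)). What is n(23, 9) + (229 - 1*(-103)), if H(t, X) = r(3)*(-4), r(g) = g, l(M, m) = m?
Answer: 329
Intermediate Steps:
H(t, X) = -12 (H(t, X) = 3*(-4) = -12)
n(F, o) = -12 + o (n(F, o) = o - 12 = -12 + o)
n(23, 9) + (229 - 1*(-103)) = (-12 + 9) + (229 - 1*(-103)) = -3 + (229 + 103) = -3 + 332 = 329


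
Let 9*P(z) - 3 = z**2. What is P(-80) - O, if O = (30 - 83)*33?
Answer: 22144/9 ≈ 2460.4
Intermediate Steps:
O = -1749 (O = -53*33 = -1749)
P(z) = 1/3 + z**2/9
P(-80) - O = (1/3 + (1/9)*(-80)**2) - 1*(-1749) = (1/3 + (1/9)*6400) + 1749 = (1/3 + 6400/9) + 1749 = 6403/9 + 1749 = 22144/9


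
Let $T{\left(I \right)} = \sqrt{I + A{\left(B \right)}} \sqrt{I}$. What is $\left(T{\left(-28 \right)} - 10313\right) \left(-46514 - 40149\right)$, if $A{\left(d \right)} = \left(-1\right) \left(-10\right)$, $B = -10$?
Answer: $893755519 + 519978 \sqrt{14} \approx 8.957 \cdot 10^{8}$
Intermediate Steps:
$A{\left(d \right)} = 10$
$T{\left(I \right)} = \sqrt{I} \sqrt{10 + I}$ ($T{\left(I \right)} = \sqrt{I + 10} \sqrt{I} = \sqrt{10 + I} \sqrt{I} = \sqrt{I} \sqrt{10 + I}$)
$\left(T{\left(-28 \right)} - 10313\right) \left(-46514 - 40149\right) = \left(\sqrt{-28} \sqrt{10 - 28} - 10313\right) \left(-46514 - 40149\right) = \left(2 i \sqrt{7} \sqrt{-18} - 10313\right) \left(-86663\right) = \left(2 i \sqrt{7} \cdot 3 i \sqrt{2} - 10313\right) \left(-86663\right) = \left(- 6 \sqrt{14} - 10313\right) \left(-86663\right) = \left(-10313 - 6 \sqrt{14}\right) \left(-86663\right) = 893755519 + 519978 \sqrt{14}$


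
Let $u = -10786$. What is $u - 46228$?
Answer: $-57014$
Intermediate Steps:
$u - 46228 = -10786 - 46228 = -57014$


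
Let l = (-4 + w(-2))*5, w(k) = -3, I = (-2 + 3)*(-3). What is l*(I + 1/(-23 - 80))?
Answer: 10850/103 ≈ 105.34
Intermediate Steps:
I = -3 (I = 1*(-3) = -3)
l = -35 (l = (-4 - 3)*5 = -7*5 = -35)
l*(I + 1/(-23 - 80)) = -35*(-3 + 1/(-23 - 80)) = -35*(-3 + 1/(-103)) = -35*(-3 - 1/103) = -35*(-310/103) = 10850/103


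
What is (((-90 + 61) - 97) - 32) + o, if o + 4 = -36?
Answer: -198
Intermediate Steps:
o = -40 (o = -4 - 36 = -40)
(((-90 + 61) - 97) - 32) + o = (((-90 + 61) - 97) - 32) - 40 = ((-29 - 97) - 32) - 40 = (-126 - 32) - 40 = -158 - 40 = -198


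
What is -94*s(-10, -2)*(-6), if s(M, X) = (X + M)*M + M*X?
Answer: 78960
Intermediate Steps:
s(M, X) = M*X + M*(M + X) (s(M, X) = (M + X)*M + M*X = M*(M + X) + M*X = M*X + M*(M + X))
-94*s(-10, -2)*(-6) = -(-940)*(-10 + 2*(-2))*(-6) = -(-940)*(-10 - 4)*(-6) = -(-940)*(-14)*(-6) = -94*140*(-6) = -13160*(-6) = 78960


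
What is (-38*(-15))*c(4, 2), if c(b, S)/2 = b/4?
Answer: 1140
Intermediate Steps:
c(b, S) = b/2 (c(b, S) = 2*(b/4) = b/2)
(-38*(-15))*c(4, 2) = (-38*(-15))*((½)*4) = 570*2 = 1140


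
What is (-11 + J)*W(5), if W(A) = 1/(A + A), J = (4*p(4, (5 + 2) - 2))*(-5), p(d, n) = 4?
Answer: -91/10 ≈ -9.1000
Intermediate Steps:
J = -80 (J = (4*4)*(-5) = 16*(-5) = -80)
W(A) = 1/(2*A)
(-11 + J)*W(5) = (-11 - 80)*((1/2)/5) = -91/(2*5) = -91*1/10 = -91/10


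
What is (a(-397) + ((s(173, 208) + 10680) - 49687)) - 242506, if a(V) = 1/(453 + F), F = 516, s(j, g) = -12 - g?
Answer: -272999276/969 ≈ -2.8173e+5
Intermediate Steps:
a(V) = 1/969 (a(V) = 1/(453 + 516) = 1/969)
(a(-397) + ((s(173, 208) + 10680) - 49687)) - 242506 = (1/969 + (((-12 - 1*208) + 10680) - 49687)) - 242506 = (1/969 + (((-12 - 208) + 10680) - 49687)) - 242506 = (1/969 + ((-220 + 10680) - 49687)) - 242506 = (1/969 + (10460 - 49687)) - 242506 = (1/969 - 39227) - 242506 = -38010962/969 - 242506 = -272999276/969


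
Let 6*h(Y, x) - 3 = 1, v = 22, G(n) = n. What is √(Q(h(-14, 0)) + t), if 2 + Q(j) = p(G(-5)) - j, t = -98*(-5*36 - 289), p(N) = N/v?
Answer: √200197866/66 ≈ 214.38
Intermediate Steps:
h(Y, x) = ⅔ (h(Y, x) = ½ + (⅙)*1 = ½ + ⅙ = ⅔)
p(N) = N/22
t = 45962 (t = -98*(-180 - 289) = -98*(-469) = 45962)
Q(j) = -49/22 - j (Q(j) = -2 + ((1/22)*(-5) - j) = -2 + (-5/22 - j) = -49/22 - j)
√(Q(h(-14, 0)) + t) = √((-49/22 - 1*⅔) + 45962) = √((-49/22 - ⅔) + 45962) = √(-191/66 + 45962) = √(3033301/66) = √200197866/66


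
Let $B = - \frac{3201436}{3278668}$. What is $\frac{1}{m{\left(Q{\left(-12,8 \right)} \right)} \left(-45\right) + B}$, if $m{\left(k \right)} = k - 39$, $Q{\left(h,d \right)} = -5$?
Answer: $\frac{819667}{1622140301} \approx 0.0005053$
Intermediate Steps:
$m{\left(k \right)} = -39 + k$
$B = - \frac{800359}{819667}$ ($B = \left(-3201436\right) \frac{1}{3278668} = - \frac{800359}{819667} \approx -0.97644$)
$\frac{1}{m{\left(Q{\left(-12,8 \right)} \right)} \left(-45\right) + B} = \frac{1}{\left(-39 - 5\right) \left(-45\right) - \frac{800359}{819667}} = \frac{1}{\left(-44\right) \left(-45\right) - \frac{800359}{819667}} = \frac{1}{1980 - \frac{800359}{819667}} = \frac{1}{\frac{1622140301}{819667}} = \frac{819667}{1622140301}$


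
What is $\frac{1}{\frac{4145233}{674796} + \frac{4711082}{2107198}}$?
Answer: $\frac{710964390804}{5956922988203} \approx 0.11935$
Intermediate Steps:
$\frac{1}{\frac{4145233}{674796} + \frac{4711082}{2107198}} = \frac{1}{4145233 \cdot \frac{1}{674796} + 4711082 \cdot \frac{1}{2107198}} = \frac{1}{\frac{4145233}{674796} + \frac{2355541}{1053599}} = \frac{1}{\frac{5956922988203}{710964390804}} = \frac{710964390804}{5956922988203}$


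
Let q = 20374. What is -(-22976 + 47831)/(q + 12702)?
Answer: -24855/33076 ≈ -0.75145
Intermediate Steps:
-(-22976 + 47831)/(q + 12702) = -(-22976 + 47831)/(20374 + 12702) = -24855/33076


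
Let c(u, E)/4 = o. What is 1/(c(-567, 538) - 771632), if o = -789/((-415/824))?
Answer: -415/317626736 ≈ -1.3066e-6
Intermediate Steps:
o = 650136/415 (o = -789/((-415*1/824)) = -789/(-415/824) = -789*(-824/415) = 650136/415 ≈ 1566.6)
c(u, E) = 2600544/415 (c(u, E) = 4*(650136/415) = 2600544/415)
1/(c(-567, 538) - 771632) = 1/(2600544/415 - 771632) = 1/(-317626736/415) = -415/317626736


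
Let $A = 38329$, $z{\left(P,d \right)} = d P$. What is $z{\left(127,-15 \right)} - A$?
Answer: $-40234$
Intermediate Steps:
$z{\left(P,d \right)} = P d$
$z{\left(127,-15 \right)} - A = 127 \left(-15\right) - 38329 = -1905 - 38329 = -40234$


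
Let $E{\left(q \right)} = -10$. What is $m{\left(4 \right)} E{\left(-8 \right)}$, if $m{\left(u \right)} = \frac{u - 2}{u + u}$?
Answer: $- \frac{5}{2} \approx -2.5$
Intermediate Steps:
$m{\left(u \right)} = \frac{-2 + u}{2 u}$
$m{\left(4 \right)} E{\left(-8 \right)} = \frac{-2 + 4}{2 \cdot 4} \left(-10\right) = \frac{1}{2} \cdot \frac{1}{4} \cdot 2 \left(-10\right) = \frac{1}{4} \left(-10\right) = - \frac{5}{2}$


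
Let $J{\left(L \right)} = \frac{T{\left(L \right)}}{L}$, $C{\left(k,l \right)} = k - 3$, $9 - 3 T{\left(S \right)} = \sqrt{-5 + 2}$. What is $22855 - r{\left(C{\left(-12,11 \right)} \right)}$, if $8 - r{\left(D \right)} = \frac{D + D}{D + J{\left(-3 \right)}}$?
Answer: $\frac{157954271}{6913} + \frac{90 i \sqrt{3}}{6913} \approx 22849.0 + 0.022549 i$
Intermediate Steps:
$T{\left(S \right)} = 3 - \frac{i \sqrt{3}}{3}$ ($T{\left(S \right)} = 3 - \frac{\sqrt{-5 + 2}}{3} = 3 - \frac{\sqrt{-3}}{3} = 3 - \frac{i \sqrt{3}}{3}$)
$C{\left(k,l \right)} = -3 + k$
$J{\left(L \right)} = \frac{3 - \frac{i \sqrt{3}}{3}}{L}$
$r{\left(D \right)} = 8 - \frac{2 D}{-1 + D + \frac{i \sqrt{3}}{9}}$ ($r{\left(D \right)} = 8 - \frac{D + D}{D + \frac{9 - i \sqrt{3}}{3 \left(-3\right)}} = 8 - \frac{2 D}{D + \frac{1}{3} \left(- \frac{1}{3}\right) \left(9 - i \sqrt{3}\right)} = 8 - \frac{2 D}{D - \left(1 - \frac{i \sqrt{3}}{9}\right)} = 8 - \frac{2 D}{-1 + D + \frac{i \sqrt{3}}{9}}$)
$22855 - r{\left(C{\left(-12,11 \right)} \right)} = 22855 - \frac{2 \left(-36 + 27 \left(-3 - 12\right) + 4 i \sqrt{3}\right)}{-9 + 9 \left(-3 - 12\right) + i \sqrt{3}} = 22855 - \frac{2 \left(-36 + 27 \left(-15\right) + 4 i \sqrt{3}\right)}{-9 + 9 \left(-15\right) + i \sqrt{3}} = 22855 - \frac{2 \left(-36 - 405 + 4 i \sqrt{3}\right)}{-9 - 135 + i \sqrt{3}} = 22855 - \frac{2 \left(-441 + 4 i \sqrt{3}\right)}{-144 + i \sqrt{3}}$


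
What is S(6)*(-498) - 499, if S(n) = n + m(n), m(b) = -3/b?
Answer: -3238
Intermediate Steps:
S(n) = n - 3/n
S(6)*(-498) - 499 = (6 - 3/6)*(-498) - 499 = (6 - 3*1/6)*(-498) - 499 = (6 - 1/2)*(-498) - 499 = (11/2)*(-498) - 499 = -2739 - 499 = -3238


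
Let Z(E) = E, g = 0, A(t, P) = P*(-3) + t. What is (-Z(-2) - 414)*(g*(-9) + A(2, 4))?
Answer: 4120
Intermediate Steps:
A(t, P) = t - 3*P (A(t, P) = -3*P + t = t - 3*P)
(-Z(-2) - 414)*(g*(-9) + A(2, 4)) = (-1*(-2) - 414)*(0*(-9) + (2 - 3*4)) = (2 - 414)*(0 + (2 - 12)) = -412*(0 - 10) = -412*(-10) = 4120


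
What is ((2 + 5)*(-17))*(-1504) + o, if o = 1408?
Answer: 180384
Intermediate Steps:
((2 + 5)*(-17))*(-1504) + o = ((2 + 5)*(-17))*(-1504) + 1408 = (7*(-17))*(-1504) + 1408 = -119*(-1504) + 1408 = 178976 + 1408 = 180384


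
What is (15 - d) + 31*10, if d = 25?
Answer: 300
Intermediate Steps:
(15 - d) + 31*10 = (15 - 1*25) + 31*10 = (15 - 25) + 310 = -10 + 310 = 300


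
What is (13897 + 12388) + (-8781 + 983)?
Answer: 18487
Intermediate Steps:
(13897 + 12388) + (-8781 + 983) = 26285 - 7798 = 18487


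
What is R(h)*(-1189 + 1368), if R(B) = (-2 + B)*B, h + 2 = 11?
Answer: 11277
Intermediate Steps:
h = 9 (h = -2 + 11 = 9)
R(B) = B*(-2 + B)
R(h)*(-1189 + 1368) = (9*(-2 + 9))*(-1189 + 1368) = (9*7)*179 = 63*179 = 11277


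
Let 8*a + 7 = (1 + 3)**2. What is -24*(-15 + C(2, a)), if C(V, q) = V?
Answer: 312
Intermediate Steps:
a = 9/8 (a = -7/8 + (1 + 3)**2/8 = -7/8 + (1/8)*4**2 = -7/8 + (1/8)*16 = -7/8 + 2 = 9/8 ≈ 1.1250)
-24*(-15 + C(2, a)) = -24*(-15 + 2) = -24*(-13) = 312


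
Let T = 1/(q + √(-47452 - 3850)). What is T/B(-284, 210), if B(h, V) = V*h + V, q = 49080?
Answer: I/(59430*(√51302 - 49080*I)) ≈ -3.4283e-10 + 1.5821e-12*I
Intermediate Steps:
B(h, V) = V + V*h
T = 1/(49080 + I*√51302) (T = 1/(49080 + √(-47452 - 3850)) = 1/(49080 + √(-51302)) = 1/(49080 + I*√51302) ≈ 2.0374e-5 - 9.403e-8*I)
T/B(-284, 210) = (24540/1204448851 - I*√51302/2408897702)/((210*(1 - 284))) = (24540/1204448851 - I*√51302/2408897702)/((210*(-283))) = (24540/1204448851 - I*√51302/2408897702)/(-59430) = (24540/1204448851 - I*√51302/2408897702)*(-1/59430) = -818/2386013173831 + I*√51302/143160790429860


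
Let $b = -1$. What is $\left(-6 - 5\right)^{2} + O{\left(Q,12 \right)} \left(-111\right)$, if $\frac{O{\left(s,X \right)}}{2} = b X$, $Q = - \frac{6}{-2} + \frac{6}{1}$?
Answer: $2785$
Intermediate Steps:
$Q = 9$ ($Q = \left(-6\right) \left(- \frac{1}{2}\right) + 6 \cdot 1 = 3 + 6 = 9$)
$O{\left(s,X \right)} = - 2 X$ ($O{\left(s,X \right)} = 2 \left(- X\right) = - 2 X$)
$\left(-6 - 5\right)^{2} + O{\left(Q,12 \right)} \left(-111\right) = \left(-6 - 5\right)^{2} + \left(-2\right) 12 \left(-111\right) = \left(-11\right)^{2} - -2664 = 121 + 2664 = 2785$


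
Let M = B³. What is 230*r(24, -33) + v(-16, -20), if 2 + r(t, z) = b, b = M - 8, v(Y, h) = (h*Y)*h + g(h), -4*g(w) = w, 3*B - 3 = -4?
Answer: -234995/27 ≈ -8703.5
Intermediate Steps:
B = -⅓ (B = 1 + (⅓)*(-4) = 1 - 4/3 = -⅓ ≈ -0.33333)
g(w) = -w/4
v(Y, h) = -h/4 + Y*h² (v(Y, h) = (h*Y)*h - h/4 = (Y*h)*h - h/4 = Y*h² - h/4 = -h/4 + Y*h²)
M = -1/27 (M = (-⅓)³ = -1/27 ≈ -0.037037)
b = -217/27 (b = -1/27 - 8 = -217/27 ≈ -8.0370)
r(t, z) = -271/27 (r(t, z) = -2 - 217/27 = -271/27)
230*r(24, -33) + v(-16, -20) = 230*(-271/27) - 20*(-¼ - 16*(-20)) = -62330/27 - 20*(-¼ + 320) = -62330/27 - 20*1279/4 = -62330/27 - 6395 = -234995/27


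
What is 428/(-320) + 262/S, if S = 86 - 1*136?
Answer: -2631/400 ≈ -6.5775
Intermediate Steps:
S = -50 (S = 86 - 136 = -50)
428/(-320) + 262/S = 428/(-320) + 262/(-50) = 428*(-1/320) + 262*(-1/50) = -107/80 - 131/25 = -2631/400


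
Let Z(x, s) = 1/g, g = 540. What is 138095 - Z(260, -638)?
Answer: 74571299/540 ≈ 1.3810e+5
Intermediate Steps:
Z(x, s) = 1/540
138095 - Z(260, -638) = 138095 - 1*1/540 = 138095 - 1/540 = 74571299/540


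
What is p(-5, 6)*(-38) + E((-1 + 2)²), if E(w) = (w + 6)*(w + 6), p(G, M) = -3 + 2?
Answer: 87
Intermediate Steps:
p(G, M) = -1
E(w) = (6 + w)² (E(w) = (6 + w)*(6 + w) = (6 + w)²)
p(-5, 6)*(-38) + E((-1 + 2)²) = -1*(-38) + (6 + (-1 + 2)²)² = 38 + (6 + 1²)² = 38 + (6 + 1)² = 38 + 7² = 38 + 49 = 87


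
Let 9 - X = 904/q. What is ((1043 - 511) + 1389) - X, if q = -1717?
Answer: 3282000/1717 ≈ 1911.5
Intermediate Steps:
X = 16357/1717 (X = 9 - 904/(-1717) = 9 - 904*(-1)/1717 = 9 - 1*(-904/1717) = 9 + 904/1717 = 16357/1717 ≈ 9.5265)
((1043 - 511) + 1389) - X = ((1043 - 511) + 1389) - 1*16357/1717 = (532 + 1389) - 16357/1717 = 1921 - 16357/1717 = 3282000/1717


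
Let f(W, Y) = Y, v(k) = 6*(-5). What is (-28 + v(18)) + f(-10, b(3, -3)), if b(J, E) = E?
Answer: -61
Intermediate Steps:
v(k) = -30
(-28 + v(18)) + f(-10, b(3, -3)) = (-28 - 30) - 3 = -58 - 3 = -61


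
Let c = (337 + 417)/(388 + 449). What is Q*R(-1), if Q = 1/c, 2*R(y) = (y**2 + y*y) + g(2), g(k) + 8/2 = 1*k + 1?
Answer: 837/1508 ≈ 0.55504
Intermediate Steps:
g(k) = -3 + k (g(k) = -4 + (1*k + 1) = -4 + (k + 1) = -4 + (1 + k) = -3 + k)
c = 754/837 ≈ 0.90084
R(y) = -1/2 + y**2 (R(y) = ((y**2 + y*y) + (-3 + 2))/2 = ((y**2 + y**2) - 1)/2 = (2*y**2 - 1)/2 = (-1 + 2*y**2)/2 = -1/2 + y**2)
Q = 837/754 (Q = 1/(754/837) = 837/754 ≈ 1.1101)
Q*R(-1) = 837*(-1/2 + (-1)**2)/754 = 837*(-1/2 + 1)/754 = (837/754)*(1/2) = 837/1508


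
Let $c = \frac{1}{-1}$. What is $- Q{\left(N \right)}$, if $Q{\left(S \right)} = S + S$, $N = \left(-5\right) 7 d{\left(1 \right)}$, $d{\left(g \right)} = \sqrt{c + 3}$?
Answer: $70 \sqrt{2} \approx 98.995$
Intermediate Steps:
$c = -1$
$d{\left(g \right)} = \sqrt{2}$ ($d{\left(g \right)} = \sqrt{-1 + 3} = \sqrt{2}$)
$N = - 35 \sqrt{2}$ ($N = \left(-5\right) 7 \sqrt{2} = - 35 \sqrt{2} \approx -49.497$)
$Q{\left(S \right)} = 2 S$
$- Q{\left(N \right)} = - 2 \left(- 35 \sqrt{2}\right) = - \left(-70\right) \sqrt{2} = 70 \sqrt{2}$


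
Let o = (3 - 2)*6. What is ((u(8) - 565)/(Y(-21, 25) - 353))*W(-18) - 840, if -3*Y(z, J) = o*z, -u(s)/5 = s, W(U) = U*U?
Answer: -65220/311 ≈ -209.71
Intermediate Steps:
o = 6 (o = 1*6 = 6)
W(U) = U²
u(s) = -5*s
Y(z, J) = -2*z
((u(8) - 565)/(Y(-21, 25) - 353))*W(-18) - 840 = ((-5*8 - 565)/(-2*(-21) - 353))*(-18)² - 840 = ((-40 - 565)/(42 - 353))*324 - 840 = -605/(-311)*324 - 840 = -605*(-1/311)*324 - 840 = (605/311)*324 - 840 = 196020/311 - 840 = -65220/311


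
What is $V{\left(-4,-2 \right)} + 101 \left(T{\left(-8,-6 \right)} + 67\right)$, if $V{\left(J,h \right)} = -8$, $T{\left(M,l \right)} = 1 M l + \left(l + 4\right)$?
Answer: $11405$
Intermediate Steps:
$T{\left(M,l \right)} = 4 + l + M l$ ($T{\left(M,l \right)} = M l + \left(4 + l\right) = 4 + l + M l$)
$V{\left(-4,-2 \right)} + 101 \left(T{\left(-8,-6 \right)} + 67\right) = -8 + 101 \left(\left(4 - 6 - -48\right) + 67\right) = -8 + 101 \left(\left(4 - 6 + 48\right) + 67\right) = -8 + 101 \left(46 + 67\right) = -8 + 101 \cdot 113 = -8 + 11413 = 11405$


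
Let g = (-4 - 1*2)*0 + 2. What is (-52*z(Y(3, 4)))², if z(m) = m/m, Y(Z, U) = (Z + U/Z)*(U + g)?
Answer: 2704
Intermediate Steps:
g = 2 (g = (-4 - 2)*0 + 2 = -6*0 + 2 = 0 + 2 = 2)
Y(Z, U) = (2 + U)*(Z + U/Z) (Y(Z, U) = (Z + U/Z)*(U + 2) = (Z + U/Z)*(2 + U) = (2 + U)*(Z + U/Z))
z(m) = 1
(-52*z(Y(3, 4)))² = (-52*1)² = (-52)² = 2704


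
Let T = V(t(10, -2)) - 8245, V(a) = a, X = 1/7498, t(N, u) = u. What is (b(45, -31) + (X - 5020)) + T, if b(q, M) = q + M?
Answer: -99370993/7498 ≈ -13253.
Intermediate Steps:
X = 1/7498 ≈ 0.00013337
T = -8247 (T = -2 - 8245 = -8247)
b(q, M) = M + q
(b(45, -31) + (X - 5020)) + T = ((-31 + 45) + (1/7498 - 5020)) - 8247 = (14 - 37639959/7498) - 8247 = -37534987/7498 - 8247 = -99370993/7498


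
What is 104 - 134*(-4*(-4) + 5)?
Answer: -2710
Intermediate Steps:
104 - 134*(-4*(-4) + 5) = 104 - 134*(16 + 5) = 104 - 134*21 = 104 - 2814 = -2710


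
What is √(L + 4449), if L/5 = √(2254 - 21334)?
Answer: √(4449 + 30*I*√530) ≈ 66.9 + 5.1618*I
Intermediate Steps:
L = 30*I*√530 (L = 5*√(2254 - 21334) = 5*√(-19080) = 5*(6*I*√530) = 30*I*√530 ≈ 690.65*I)
√(L + 4449) = √(30*I*√530 + 4449) = √(4449 + 30*I*√530)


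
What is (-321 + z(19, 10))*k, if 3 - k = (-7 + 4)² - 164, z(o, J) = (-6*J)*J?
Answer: -145518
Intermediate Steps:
z(o, J) = -6*J²
k = 158 (k = 3 - ((-7 + 4)² - 164) = 3 - ((-3)² - 164) = 3 - (9 - 164) = 3 - 1*(-155) = 3 + 155 = 158)
(-321 + z(19, 10))*k = (-321 - 6*10²)*158 = (-321 - 6*100)*158 = (-321 - 600)*158 = -921*158 = -145518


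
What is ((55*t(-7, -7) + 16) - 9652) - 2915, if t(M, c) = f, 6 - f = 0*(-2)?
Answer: -12221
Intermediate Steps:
f = 6 (f = 6 - 0*(-2) = 6 - 1*0 = 6 + 0 = 6)
t(M, c) = 6
((55*t(-7, -7) + 16) - 9652) - 2915 = ((55*6 + 16) - 9652) - 2915 = ((330 + 16) - 9652) - 2915 = (346 - 9652) - 2915 = -9306 - 2915 = -12221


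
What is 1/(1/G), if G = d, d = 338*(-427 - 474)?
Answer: -304538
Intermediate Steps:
d = -304538 (d = 338*(-901) = -304538)
G = -304538
1/(1/G) = 1/(1/(-304538)) = 1/(-1/304538) = -304538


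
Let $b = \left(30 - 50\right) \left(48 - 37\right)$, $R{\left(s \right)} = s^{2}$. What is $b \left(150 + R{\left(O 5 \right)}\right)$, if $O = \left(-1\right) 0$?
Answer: $-33000$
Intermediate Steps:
$O = 0$
$b = -220$ ($b = \left(-20\right) 11 = -220$)
$b \left(150 + R{\left(O 5 \right)}\right) = - 220 \left(150 + \left(0 \cdot 5\right)^{2}\right) = - 220 \left(150 + 0^{2}\right) = - 220 \left(150 + 0\right) = \left(-220\right) 150 = -33000$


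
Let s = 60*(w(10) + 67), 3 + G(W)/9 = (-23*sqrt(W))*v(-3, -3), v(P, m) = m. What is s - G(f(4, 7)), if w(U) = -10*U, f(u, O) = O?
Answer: -1953 - 621*sqrt(7) ≈ -3596.0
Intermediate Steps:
G(W) = -27 + 621*sqrt(W) (G(W) = -27 + 9*(-23*sqrt(W)*(-3)) = -27 + 9*(69*sqrt(W)) = -27 + 621*sqrt(W))
s = -1980 (s = 60*(-10*10 + 67) = 60*(-100 + 67) = 60*(-33) = -1980)
s - G(f(4, 7)) = -1980 - (-27 + 621*sqrt(7)) = -1980 + (27 - 621*sqrt(7)) = -1953 - 621*sqrt(7)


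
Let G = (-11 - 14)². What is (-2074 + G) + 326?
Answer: -1123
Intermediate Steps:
G = 625 (G = (-25)² = 625)
(-2074 + G) + 326 = (-2074 + 625) + 326 = -1449 + 326 = -1123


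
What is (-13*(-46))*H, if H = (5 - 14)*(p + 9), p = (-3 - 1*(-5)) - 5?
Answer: -32292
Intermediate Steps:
p = -3 (p = (-3 + 5) - 5 = 2 - 5 = -3)
H = -54 (H = (5 - 14)*(-3 + 9) = -9*6 = -54)
(-13*(-46))*H = -13*(-46)*(-54) = 598*(-54) = -32292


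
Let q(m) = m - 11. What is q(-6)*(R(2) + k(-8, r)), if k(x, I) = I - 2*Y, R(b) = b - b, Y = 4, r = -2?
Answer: 170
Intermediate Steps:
q(m) = -11 + m
R(b) = 0
k(x, I) = -8 + I (k(x, I) = I - 2*4 = I - 8 = -8 + I)
q(-6)*(R(2) + k(-8, r)) = (-11 - 6)*(0 + (-8 - 2)) = -17*(0 - 10) = -17*(-10) = 170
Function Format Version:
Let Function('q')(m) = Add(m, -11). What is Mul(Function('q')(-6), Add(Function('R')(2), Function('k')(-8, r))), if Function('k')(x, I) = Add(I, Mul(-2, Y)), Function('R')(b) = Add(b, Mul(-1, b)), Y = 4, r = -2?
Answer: 170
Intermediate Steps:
Function('q')(m) = Add(-11, m)
Function('R')(b) = 0
Function('k')(x, I) = Add(-8, I) (Function('k')(x, I) = Add(I, Mul(-2, 4)) = Add(I, -8) = Add(-8, I))
Mul(Function('q')(-6), Add(Function('R')(2), Function('k')(-8, r))) = Mul(Add(-11, -6), Add(0, Add(-8, -2))) = Mul(-17, Add(0, -10)) = Mul(-17, -10) = 170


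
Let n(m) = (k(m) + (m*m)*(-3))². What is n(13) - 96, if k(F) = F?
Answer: 243940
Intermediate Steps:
n(m) = (m - 3*m²)² (n(m) = (m + (m*m)*(-3))² = (m + m²*(-3))² = (m - 3*m²)²)
n(13) - 96 = 13²*(-1 + 3*13)² - 96 = 169*(-1 + 39)² - 96 = 169*38² - 96 = 169*1444 - 96 = 244036 - 96 = 243940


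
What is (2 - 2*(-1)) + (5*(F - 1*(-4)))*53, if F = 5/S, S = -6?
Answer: 5059/6 ≈ 843.17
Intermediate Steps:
F = -⅚ (F = 5/(-6) = 5*(-⅙) = -⅚ ≈ -0.83333)
(2 - 2*(-1)) + (5*(F - 1*(-4)))*53 = (2 - 2*(-1)) + (5*(-⅚ - 1*(-4)))*53 = (2 + 2) + (5*(-⅚ + 4))*53 = 4 + (5*(19/6))*53 = 4 + (95/6)*53 = 4 + 5035/6 = 5059/6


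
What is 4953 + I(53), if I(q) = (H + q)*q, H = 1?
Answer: 7815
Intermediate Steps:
I(q) = q*(1 + q) (I(q) = (1 + q)*q = q*(1 + q))
4953 + I(53) = 4953 + 53*(1 + 53) = 4953 + 53*54 = 4953 + 2862 = 7815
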